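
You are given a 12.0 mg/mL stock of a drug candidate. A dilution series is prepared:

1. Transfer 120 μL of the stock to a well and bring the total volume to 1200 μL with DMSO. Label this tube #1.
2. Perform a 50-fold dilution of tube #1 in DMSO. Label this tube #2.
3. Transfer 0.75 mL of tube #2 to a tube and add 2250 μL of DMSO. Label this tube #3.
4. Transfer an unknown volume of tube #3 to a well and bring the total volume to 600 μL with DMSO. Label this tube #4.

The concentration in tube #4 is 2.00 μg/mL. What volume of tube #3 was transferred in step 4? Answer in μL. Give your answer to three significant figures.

200 μL

Step 1: 120 μL brought to 1200 μL → factor 1200/120 = 10
Step 2: 50-fold → factor 50
Step 3: 0.75 mL + 2250 μL = 3 mL total → factor 3/0.75 = 4
Step 4: v brought to 600 μL → factor = 600 μL/v
Product of known-step factors = 2000
Overall factor = 12.0 mg/mL / (2.00 μg/mL) = 6000
Step-4 factor = 6000 / 2000 = 3
v = 600 μL / 3 = 200 μL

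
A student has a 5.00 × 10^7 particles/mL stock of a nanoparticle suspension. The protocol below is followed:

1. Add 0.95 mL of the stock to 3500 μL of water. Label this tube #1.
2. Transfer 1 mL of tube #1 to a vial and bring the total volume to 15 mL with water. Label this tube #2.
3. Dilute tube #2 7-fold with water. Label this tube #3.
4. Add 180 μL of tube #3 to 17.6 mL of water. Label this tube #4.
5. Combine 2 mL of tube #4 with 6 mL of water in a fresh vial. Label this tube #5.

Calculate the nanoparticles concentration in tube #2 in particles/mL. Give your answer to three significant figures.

Step 1: 0.95 mL + 3500 μL = 4.45 mL total → factor 4.45/0.95 = 4.6842
Step 2: 1 mL brought to 15 mL → factor 15/1 = 15
Dilution factor through tube #2 = 4.6842 × 15 = 70.263
[tube #2] = 5.00 × 10^7 particles/mL / 70.263 = 7.12 × 10^5 particles/mL

7.12 × 10^5 particles/mL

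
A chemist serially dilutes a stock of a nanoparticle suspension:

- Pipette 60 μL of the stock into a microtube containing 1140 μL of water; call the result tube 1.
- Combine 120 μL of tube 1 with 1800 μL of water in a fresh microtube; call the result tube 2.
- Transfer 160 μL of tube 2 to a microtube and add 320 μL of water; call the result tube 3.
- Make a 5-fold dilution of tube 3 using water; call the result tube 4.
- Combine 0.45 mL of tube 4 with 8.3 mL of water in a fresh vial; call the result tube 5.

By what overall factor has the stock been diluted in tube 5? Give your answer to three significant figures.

Step 1: 60 μL + 1140 μL = 1200 μL total → factor 1200/60 = 20
Step 2: 120 μL + 1800 μL = 1920 μL total → factor 1920/120 = 16
Step 3: 160 μL + 320 μL = 480 μL total → factor 480/160 = 3
Step 4: 5-fold → factor 5
Step 5: 0.45 mL + 8.3 mL = 8.75 mL total → factor 8.75/0.45 = 19.444
Overall dilution factor = 20 × 16 × 3 × 5 × 19.444 = 93333

9.33 × 10^4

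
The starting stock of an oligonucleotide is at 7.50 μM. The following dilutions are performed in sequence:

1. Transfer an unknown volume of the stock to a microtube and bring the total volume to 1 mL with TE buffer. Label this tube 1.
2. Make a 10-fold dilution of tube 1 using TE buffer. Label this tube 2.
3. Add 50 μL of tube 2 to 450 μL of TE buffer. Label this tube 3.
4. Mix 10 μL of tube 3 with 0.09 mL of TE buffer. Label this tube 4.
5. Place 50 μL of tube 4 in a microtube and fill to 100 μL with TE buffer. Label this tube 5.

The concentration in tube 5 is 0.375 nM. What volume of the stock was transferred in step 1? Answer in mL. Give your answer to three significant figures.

Step 1: v brought to 1 mL → factor = 1 mL/v
Step 2: 10-fold → factor 10
Step 3: 50 μL + 450 μL = 500 μL total → factor 500/50 = 10
Step 4: 10 μL + 0.09 mL = 100 μL total → factor 100/10 = 10
Step 5: 50 μL brought to 100 μL → factor 100/50 = 2
Product of known-step factors = 2000
Overall factor = 7.50 μM / (0.375 nM) = 20000
Step-1 factor = 20000 / 2000 = 10
v = 1 mL / 10 = 0.100 mL

0.100 mL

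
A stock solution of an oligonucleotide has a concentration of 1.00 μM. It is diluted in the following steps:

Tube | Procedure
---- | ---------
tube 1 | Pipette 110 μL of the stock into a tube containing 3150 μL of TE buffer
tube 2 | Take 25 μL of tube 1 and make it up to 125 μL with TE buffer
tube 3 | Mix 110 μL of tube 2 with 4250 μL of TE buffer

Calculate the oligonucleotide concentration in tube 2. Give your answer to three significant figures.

0.00675 μM

Step 1: 110 μL + 3150 μL = 3260 μL total → factor 3260/110 = 29.636
Step 2: 25 μL brought to 125 μL → factor 125/25 = 5
Dilution factor through tube 2 = 29.636 × 5 = 148.18
[tube 2] = 1.00 μM / 148.18 = 0.00675 μM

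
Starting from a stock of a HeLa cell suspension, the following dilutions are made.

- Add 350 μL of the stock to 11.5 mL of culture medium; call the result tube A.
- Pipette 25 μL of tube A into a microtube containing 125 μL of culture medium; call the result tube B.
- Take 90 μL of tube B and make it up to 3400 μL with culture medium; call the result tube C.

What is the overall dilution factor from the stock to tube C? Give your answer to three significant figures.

Step 1: 350 μL + 11.5 mL = 11850 μL total → factor 11850/350 = 33.857
Step 2: 25 μL + 125 μL = 150 μL total → factor 150/25 = 6
Step 3: 90 μL brought to 3400 μL → factor 3400/90 = 37.778
Overall dilution factor = 33.857 × 6 × 37.778 = 7674.3

7.67 × 10^3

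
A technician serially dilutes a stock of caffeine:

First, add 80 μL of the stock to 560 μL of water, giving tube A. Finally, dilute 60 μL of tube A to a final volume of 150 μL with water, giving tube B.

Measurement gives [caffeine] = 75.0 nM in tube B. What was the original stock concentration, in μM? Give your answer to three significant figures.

1.50 μM

Step 1: 80 μL + 560 μL = 640 μL total → factor 640/80 = 8
Step 2: 60 μL brought to 150 μL → factor 150/60 = 2.5
Overall dilution factor = 8 × 2.5 = 20
Stock = 75.0 nM × 20 = 1500 nM = 1.50 μM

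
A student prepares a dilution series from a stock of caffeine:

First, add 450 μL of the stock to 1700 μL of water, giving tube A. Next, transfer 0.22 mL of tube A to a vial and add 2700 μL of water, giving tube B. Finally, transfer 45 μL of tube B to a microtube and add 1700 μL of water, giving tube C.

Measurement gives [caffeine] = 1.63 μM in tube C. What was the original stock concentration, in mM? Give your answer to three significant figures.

Step 1: 450 μL + 1700 μL = 2150 μL total → factor 2150/450 = 4.7778
Step 2: 0.22 mL + 2700 μL = 2.92 mL total → factor 2.92/0.22 = 13.273
Step 3: 45 μL + 1700 μL = 1745 μL total → factor 1745/45 = 38.778
Overall dilution factor = 4.7778 × 13.273 × 38.778 = 2459.1
Stock = 1.63 μM × 2459.1 = 4008 μM = 4.01 mM

4.01 mM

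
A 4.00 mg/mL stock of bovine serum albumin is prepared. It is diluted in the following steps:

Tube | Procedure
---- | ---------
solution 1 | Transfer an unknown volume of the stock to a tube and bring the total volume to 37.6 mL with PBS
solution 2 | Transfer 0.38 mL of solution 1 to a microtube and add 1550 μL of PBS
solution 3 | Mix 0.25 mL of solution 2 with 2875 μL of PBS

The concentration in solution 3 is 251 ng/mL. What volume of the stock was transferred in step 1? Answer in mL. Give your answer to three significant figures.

0.150 mL

Step 1: v brought to 37.6 mL → factor = 37.6 mL/v
Step 2: 0.38 mL + 1550 μL = 1.93 mL total → factor 1.93/0.38 = 5.0789
Step 3: 0.25 mL + 2875 μL = 3.125 mL total → factor 3.125/0.25 = 12.5
Product of known-step factors = 63.487
Overall factor = 4.00 mg/mL / (251 ng/mL) = 15936
Step-1 factor = 15936 / 63.487 = 251.02
v = 37.6 mL / 251.02 = 0.150 mL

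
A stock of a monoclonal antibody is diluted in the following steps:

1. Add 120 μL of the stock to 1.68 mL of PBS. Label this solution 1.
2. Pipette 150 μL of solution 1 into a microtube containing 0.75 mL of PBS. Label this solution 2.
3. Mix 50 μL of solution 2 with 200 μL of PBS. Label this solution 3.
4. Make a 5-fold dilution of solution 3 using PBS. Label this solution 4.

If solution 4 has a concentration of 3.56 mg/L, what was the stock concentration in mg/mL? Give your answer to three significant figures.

Step 1: 120 μL + 1.68 mL = 1800 μL total → factor 1800/120 = 15
Step 2: 150 μL + 0.75 mL = 900 μL total → factor 900/150 = 6
Step 3: 50 μL + 200 μL = 250 μL total → factor 250/50 = 5
Step 4: 5-fold → factor 5
Overall dilution factor = 15 × 6 × 5 × 5 = 2250
Stock = 3.56 mg/L × 2250 = 8010 mg/L = 8.01 mg/mL

8.01 mg/mL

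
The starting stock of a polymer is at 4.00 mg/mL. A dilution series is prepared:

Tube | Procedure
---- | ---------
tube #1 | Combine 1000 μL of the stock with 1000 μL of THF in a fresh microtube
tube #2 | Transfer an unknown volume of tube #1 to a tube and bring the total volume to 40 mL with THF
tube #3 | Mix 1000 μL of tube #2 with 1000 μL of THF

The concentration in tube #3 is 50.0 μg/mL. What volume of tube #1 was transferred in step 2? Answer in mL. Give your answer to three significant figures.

Step 1: 1000 μL + 1000 μL = 2000 μL total → factor 2000/1000 = 2
Step 2: v brought to 40 mL → factor = 40 mL/v
Step 3: 1000 μL + 1000 μL = 2000 μL total → factor 2000/1000 = 2
Product of known-step factors = 4
Overall factor = 4.00 mg/mL / (50.0 μg/mL) = 80
Step-2 factor = 80 / 4 = 20
v = 40 mL / 20 = 2.00 mL

2.00 mL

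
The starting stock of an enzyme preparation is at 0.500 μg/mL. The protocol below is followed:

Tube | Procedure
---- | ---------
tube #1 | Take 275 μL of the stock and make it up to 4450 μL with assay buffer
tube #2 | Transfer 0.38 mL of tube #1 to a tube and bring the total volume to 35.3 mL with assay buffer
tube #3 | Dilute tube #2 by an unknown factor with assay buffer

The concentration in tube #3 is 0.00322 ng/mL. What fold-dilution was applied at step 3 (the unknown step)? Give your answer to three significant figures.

103-fold

Step 1: 275 μL brought to 4450 μL → factor 4450/275 = 16.182
Step 2: 0.38 mL brought to 35.3 mL → factor 35.3/0.38 = 92.895
Step 3: unknown factor x
Product of known-step factors = 1503.2
Overall factor = 0.500 μg/mL / (0.00322 ng/mL) = 1.5528 × 10^5
x = 1.5528 × 10^5 / 1503.2 = 103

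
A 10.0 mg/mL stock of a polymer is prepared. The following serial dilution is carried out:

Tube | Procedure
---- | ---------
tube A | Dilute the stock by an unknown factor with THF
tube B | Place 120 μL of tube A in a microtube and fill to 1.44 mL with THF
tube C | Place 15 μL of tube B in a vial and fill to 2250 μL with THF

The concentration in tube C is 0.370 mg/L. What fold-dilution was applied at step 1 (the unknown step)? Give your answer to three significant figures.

15.0-fold

Step 1: unknown factor x
Step 2: 120 μL brought to 1.44 mL → factor 1440/120 = 12
Step 3: 15 μL brought to 2250 μL → factor 2250/15 = 150
Product of known-step factors = 1800
Overall factor = 10.0 mg/mL / (0.370 mg/L) = 27027
x = 27027 / 1800 = 15.0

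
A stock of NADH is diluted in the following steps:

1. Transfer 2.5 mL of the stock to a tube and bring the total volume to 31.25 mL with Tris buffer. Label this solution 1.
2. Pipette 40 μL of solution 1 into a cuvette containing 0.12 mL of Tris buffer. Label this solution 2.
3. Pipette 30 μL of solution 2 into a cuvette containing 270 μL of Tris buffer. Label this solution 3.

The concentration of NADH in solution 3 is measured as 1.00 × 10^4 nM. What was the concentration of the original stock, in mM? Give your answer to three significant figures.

Step 1: 2.5 mL brought to 31.25 mL → factor 31.25/2.5 = 12.5
Step 2: 40 μL + 0.12 mL = 160 μL total → factor 160/40 = 4
Step 3: 30 μL + 270 μL = 300 μL total → factor 300/30 = 10
Overall dilution factor = 12.5 × 4 × 10 = 500
Stock = 1.00 × 10^4 nM × 500 = 5.000 × 10^6 nM = 5.00 mM

5.00 mM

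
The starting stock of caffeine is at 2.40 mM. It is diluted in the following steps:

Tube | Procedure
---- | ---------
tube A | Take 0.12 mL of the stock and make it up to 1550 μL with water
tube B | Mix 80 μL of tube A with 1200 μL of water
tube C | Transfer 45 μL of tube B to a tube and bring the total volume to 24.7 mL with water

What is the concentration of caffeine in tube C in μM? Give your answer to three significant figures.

0.0212 μM

Step 1: 0.12 mL brought to 1550 μL → factor 1.55/0.12 = 12.917
Step 2: 80 μL + 1200 μL = 1280 μL total → factor 1280/80 = 16
Step 3: 45 μL brought to 24.7 mL → factor 24700/45 = 548.89
Overall dilution factor = 12.917 × 16 × 548.89 = 1.1344 × 10^5
Final = 2.40 mM / 1.1344 × 10^5 = 2.116 × 10^-5 mM = 0.0212 μM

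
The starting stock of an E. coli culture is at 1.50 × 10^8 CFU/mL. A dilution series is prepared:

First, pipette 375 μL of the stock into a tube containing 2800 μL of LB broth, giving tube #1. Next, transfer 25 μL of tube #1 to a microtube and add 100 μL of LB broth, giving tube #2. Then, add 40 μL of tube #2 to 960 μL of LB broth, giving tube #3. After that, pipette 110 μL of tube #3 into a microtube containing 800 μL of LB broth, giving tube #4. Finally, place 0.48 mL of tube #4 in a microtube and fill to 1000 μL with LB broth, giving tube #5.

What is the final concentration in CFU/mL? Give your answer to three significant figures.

8.22 × 10^3 CFU/mL

Step 1: 375 μL + 2800 μL = 3175 μL total → factor 3175/375 = 8.4667
Step 2: 25 μL + 100 μL = 125 μL total → factor 125/25 = 5
Step 3: 40 μL + 960 μL = 1000 μL total → factor 1000/40 = 25
Step 4: 110 μL + 800 μL = 910 μL total → factor 910/110 = 8.2727
Step 5: 0.48 mL brought to 1000 μL → factor 1/0.48 = 2.0833
Overall dilution factor = 8.4667 × 5 × 25 × 8.2727 × 2.0833 = 18240
Final = 1.50 × 10^8 CFU/mL / 18240 = 8.22 × 10^3 CFU/mL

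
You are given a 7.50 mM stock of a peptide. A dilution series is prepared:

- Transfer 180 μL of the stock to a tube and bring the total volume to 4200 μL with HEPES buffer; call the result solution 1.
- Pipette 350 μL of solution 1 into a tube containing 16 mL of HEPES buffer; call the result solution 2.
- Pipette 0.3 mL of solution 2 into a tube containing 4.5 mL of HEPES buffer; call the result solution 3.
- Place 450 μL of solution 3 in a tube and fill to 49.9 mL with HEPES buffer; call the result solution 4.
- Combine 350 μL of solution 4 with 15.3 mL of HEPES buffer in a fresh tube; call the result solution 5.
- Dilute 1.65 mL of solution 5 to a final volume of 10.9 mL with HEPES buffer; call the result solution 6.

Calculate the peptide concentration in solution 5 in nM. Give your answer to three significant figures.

0.0867 nM

Step 1: 180 μL brought to 4200 μL → factor 4200/180 = 23.333
Step 2: 350 μL + 16 mL = 16350 μL total → factor 16350/350 = 46.714
Step 3: 0.3 mL + 4.5 mL = 4.8 mL total → factor 4.8/0.3 = 16
Step 4: 450 μL brought to 49.9 mL → factor 49900/450 = 110.89
Step 5: 350 μL + 15.3 mL = 15650 μL total → factor 15650/350 = 44.714
Dilution factor through solution 5 = 23.333 × 46.714 × 16 × 110.89 × 44.714 = 8.6473 × 10^7
[solution 5] = 7.50 mM / 8.6473 × 10^7 = 8.673 × 10^-8 mM = 0.0867 nM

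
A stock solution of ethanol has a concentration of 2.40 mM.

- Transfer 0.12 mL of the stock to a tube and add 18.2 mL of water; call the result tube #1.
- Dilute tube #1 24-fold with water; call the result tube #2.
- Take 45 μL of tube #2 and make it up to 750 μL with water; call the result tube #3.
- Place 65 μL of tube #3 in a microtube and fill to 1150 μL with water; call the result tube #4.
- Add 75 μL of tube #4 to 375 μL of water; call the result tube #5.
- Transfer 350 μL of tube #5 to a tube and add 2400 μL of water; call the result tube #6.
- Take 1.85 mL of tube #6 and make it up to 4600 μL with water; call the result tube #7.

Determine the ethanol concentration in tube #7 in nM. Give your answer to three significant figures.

Step 1: 0.12 mL + 18.2 mL = 18.32 mL total → factor 18.32/0.12 = 152.67
Step 2: 24-fold → factor 24
Step 3: 45 μL brought to 750 μL → factor 750/45 = 16.667
Step 4: 65 μL brought to 1150 μL → factor 1150/65 = 17.692
Step 5: 75 μL + 375 μL = 450 μL total → factor 450/75 = 6
Step 6: 350 μL + 2400 μL = 2750 μL total → factor 2750/350 = 7.8571
Step 7: 1.85 mL brought to 4600 μL → factor 4.6/1.85 = 2.4865
Overall dilution factor = 152.67 × 24 × 16.667 × 17.692 × 6 × 7.8571 × 2.4865 = 1.2665 × 10^8
Final = 2.40 mM / 1.2665 × 10^8 = 1.895 × 10^-8 mM = 0.0190 nM

0.0190 nM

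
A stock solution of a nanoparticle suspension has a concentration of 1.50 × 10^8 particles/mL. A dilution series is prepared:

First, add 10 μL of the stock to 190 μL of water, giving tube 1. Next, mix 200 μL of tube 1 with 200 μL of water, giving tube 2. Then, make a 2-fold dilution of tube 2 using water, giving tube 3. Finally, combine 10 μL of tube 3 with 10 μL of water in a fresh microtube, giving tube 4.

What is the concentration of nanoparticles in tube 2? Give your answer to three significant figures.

Step 1: 10 μL + 190 μL = 200 μL total → factor 200/10 = 20
Step 2: 200 μL + 200 μL = 400 μL total → factor 400/200 = 2
Dilution factor through tube 2 = 20 × 2 = 40
[tube 2] = 1.50 × 10^8 particles/mL / 40 = 3.75 × 10^6 particles/mL

3.75 × 10^6 particles/mL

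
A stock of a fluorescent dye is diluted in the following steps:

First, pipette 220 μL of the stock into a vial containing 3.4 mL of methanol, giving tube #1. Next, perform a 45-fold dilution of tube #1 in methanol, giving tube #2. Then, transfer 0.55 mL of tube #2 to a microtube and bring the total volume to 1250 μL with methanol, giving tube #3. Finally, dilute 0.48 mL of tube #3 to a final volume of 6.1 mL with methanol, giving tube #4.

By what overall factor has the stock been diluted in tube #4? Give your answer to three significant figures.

2.14 × 10^4

Step 1: 220 μL + 3.4 mL = 3620 μL total → factor 3620/220 = 16.455
Step 2: 45-fold → factor 45
Step 3: 0.55 mL brought to 1250 μL → factor 1.25/0.55 = 2.2727
Step 4: 0.48 mL brought to 6.1 mL → factor 6.1/0.48 = 12.708
Overall dilution factor = 16.455 × 45 × 2.2727 × 12.708 = 21386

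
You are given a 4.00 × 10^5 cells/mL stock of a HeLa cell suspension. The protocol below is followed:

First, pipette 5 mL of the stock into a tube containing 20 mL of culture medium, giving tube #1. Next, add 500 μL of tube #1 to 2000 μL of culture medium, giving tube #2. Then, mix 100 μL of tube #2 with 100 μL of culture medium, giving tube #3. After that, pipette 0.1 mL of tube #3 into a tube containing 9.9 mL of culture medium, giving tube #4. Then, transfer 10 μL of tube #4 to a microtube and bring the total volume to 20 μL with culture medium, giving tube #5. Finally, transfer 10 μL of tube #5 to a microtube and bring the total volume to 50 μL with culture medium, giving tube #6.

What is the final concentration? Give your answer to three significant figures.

8.00 cells/mL

Step 1: 5 mL + 20 mL = 25 mL total → factor 25/5 = 5
Step 2: 500 μL + 2000 μL = 2500 μL total → factor 2500/500 = 5
Step 3: 100 μL + 100 μL = 200 μL total → factor 200/100 = 2
Step 4: 0.1 mL + 9.9 mL = 10 mL total → factor 10/0.1 = 100
Step 5: 10 μL brought to 20 μL → factor 20/10 = 2
Step 6: 10 μL brought to 50 μL → factor 50/10 = 5
Overall dilution factor = 5 × 5 × 2 × 100 × 2 × 5 = 50000
Final = 4.00 × 10^5 cells/mL / 50000 = 8.00 cells/mL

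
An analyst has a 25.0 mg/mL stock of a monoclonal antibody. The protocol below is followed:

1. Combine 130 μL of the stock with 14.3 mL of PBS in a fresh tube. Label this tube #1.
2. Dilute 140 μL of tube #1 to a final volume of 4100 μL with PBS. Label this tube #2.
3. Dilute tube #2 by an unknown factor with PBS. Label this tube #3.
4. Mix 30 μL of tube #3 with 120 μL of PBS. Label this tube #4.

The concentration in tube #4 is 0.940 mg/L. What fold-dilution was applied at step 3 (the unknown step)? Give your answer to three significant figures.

1.64-fold

Step 1: 130 μL + 14.3 mL = 14430 μL total → factor 14430/130 = 111
Step 2: 140 μL brought to 4100 μL → factor 4100/140 = 29.286
Step 3: unknown factor x
Step 4: 30 μL + 120 μL = 150 μL total → factor 150/30 = 5
Product of known-step factors = 16254
Overall factor = 25.0 mg/mL / (0.940 mg/L) = 26596
x = 26596 / 16254 = 1.64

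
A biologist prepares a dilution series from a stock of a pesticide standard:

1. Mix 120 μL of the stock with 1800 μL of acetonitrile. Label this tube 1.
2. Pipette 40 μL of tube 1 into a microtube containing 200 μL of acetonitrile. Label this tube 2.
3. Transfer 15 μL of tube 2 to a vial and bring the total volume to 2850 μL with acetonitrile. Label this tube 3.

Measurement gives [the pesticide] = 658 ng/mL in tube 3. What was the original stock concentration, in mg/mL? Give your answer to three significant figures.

12.0 mg/mL

Step 1: 120 μL + 1800 μL = 1920 μL total → factor 1920/120 = 16
Step 2: 40 μL + 200 μL = 240 μL total → factor 240/40 = 6
Step 3: 15 μL brought to 2850 μL → factor 2850/15 = 190
Overall dilution factor = 16 × 6 × 190 = 18240
Stock = 658 ng/mL × 18240 = 1.200 × 10^7 ng/mL = 12.0 mg/mL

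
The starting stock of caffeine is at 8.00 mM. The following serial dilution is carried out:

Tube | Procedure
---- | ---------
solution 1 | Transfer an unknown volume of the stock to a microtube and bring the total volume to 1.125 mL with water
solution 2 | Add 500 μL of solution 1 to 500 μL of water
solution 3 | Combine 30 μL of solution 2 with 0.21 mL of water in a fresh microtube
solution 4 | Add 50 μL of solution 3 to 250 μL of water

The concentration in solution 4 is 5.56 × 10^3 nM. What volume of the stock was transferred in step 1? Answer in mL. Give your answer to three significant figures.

0.0751 mL

Step 1: v brought to 1.125 mL → factor = 1.125 mL/v
Step 2: 500 μL + 500 μL = 1000 μL total → factor 1000/500 = 2
Step 3: 30 μL + 0.21 mL = 240 μL total → factor 240/30 = 8
Step 4: 50 μL + 250 μL = 300 μL total → factor 300/50 = 6
Product of known-step factors = 96
Overall factor = 8.00 mM / (5.56 × 10^3 nM) = 1438.8
Step-1 factor = 1438.8 / 96 = 14.988
v = 1.125 mL / 14.988 = 0.0751 mL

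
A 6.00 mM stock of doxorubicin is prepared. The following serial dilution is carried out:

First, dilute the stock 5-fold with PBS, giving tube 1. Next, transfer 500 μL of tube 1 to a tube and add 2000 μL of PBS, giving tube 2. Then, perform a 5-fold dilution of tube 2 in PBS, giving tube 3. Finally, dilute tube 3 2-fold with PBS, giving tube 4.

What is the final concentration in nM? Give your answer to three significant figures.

2.40 × 10^4 nM

Step 1: 5-fold → factor 5
Step 2: 500 μL + 2000 μL = 2500 μL total → factor 2500/500 = 5
Step 3: 5-fold → factor 5
Step 4: 2-fold → factor 2
Overall dilution factor = 5 × 5 × 5 × 2 = 250
Final = 6.00 mM / 250 = 0.02400 mM = 2.40 × 10^4 nM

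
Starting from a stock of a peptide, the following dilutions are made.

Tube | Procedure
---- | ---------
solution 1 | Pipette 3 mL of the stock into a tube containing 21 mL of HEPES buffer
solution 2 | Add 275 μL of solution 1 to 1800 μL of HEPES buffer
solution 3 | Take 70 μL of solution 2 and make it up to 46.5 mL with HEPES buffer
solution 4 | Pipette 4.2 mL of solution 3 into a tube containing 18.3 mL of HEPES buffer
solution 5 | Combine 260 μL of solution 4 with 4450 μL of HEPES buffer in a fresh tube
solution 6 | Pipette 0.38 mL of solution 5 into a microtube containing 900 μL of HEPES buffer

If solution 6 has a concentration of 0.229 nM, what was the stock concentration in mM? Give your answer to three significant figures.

3.00 mM

Step 1: 3 mL + 21 mL = 24 mL total → factor 24/3 = 8
Step 2: 275 μL + 1800 μL = 2075 μL total → factor 2075/275 = 7.5455
Step 3: 70 μL brought to 46.5 mL → factor 46500/70 = 664.29
Step 4: 4.2 mL + 18.3 mL = 22.5 mL total → factor 22.5/4.2 = 5.3571
Step 5: 260 μL + 4450 μL = 4710 μL total → factor 4710/260 = 18.115
Step 6: 0.38 mL + 900 μL = 1.28 mL total → factor 1.28/0.38 = 3.3684
Overall dilution factor = 8 × 7.5455 × 664.29 × 5.3571 × 18.115 × 3.3684 = 1.3108 × 10^7
Stock = 0.229 nM × 1.3108 × 10^7 = 3.002 × 10^6 nM = 3.00 mM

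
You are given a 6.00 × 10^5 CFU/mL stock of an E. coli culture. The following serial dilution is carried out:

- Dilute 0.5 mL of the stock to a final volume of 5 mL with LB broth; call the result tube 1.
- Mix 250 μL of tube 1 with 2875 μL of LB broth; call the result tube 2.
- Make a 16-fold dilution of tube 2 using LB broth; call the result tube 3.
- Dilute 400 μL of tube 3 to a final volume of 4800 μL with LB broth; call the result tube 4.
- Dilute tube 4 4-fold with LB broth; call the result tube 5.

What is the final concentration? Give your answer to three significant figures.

Step 1: 0.5 mL brought to 5 mL → factor 5/0.5 = 10
Step 2: 250 μL + 2875 μL = 3125 μL total → factor 3125/250 = 12.5
Step 3: 16-fold → factor 16
Step 4: 400 μL brought to 4800 μL → factor 4800/400 = 12
Step 5: 4-fold → factor 4
Overall dilution factor = 10 × 12.5 × 16 × 12 × 4 = 96000
Final = 6.00 × 10^5 CFU/mL / 96000 = 6.25 CFU/mL

6.25 CFU/mL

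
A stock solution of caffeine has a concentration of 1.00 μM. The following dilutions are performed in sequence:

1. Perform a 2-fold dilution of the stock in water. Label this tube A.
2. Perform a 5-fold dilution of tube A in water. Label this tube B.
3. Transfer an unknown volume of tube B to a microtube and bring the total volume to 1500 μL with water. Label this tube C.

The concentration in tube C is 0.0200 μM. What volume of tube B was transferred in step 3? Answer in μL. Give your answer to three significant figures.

300 μL

Step 1: 2-fold → factor 2
Step 2: 5-fold → factor 5
Step 3: v brought to 1500 μL → factor = 1500 μL/v
Product of known-step factors = 10
Overall factor = 1.00 μM / (0.0200 μM) = 50
Step-3 factor = 50 / 10 = 5
v = 1500 μL / 5 = 300 μL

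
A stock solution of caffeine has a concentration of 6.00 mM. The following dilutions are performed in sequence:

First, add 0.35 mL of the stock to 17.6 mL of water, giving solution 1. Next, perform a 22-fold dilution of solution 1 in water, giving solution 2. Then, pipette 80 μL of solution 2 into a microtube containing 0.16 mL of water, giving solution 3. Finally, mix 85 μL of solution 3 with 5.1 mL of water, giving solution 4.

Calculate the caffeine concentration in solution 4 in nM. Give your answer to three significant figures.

29.1 nM

Step 1: 0.35 mL + 17.6 mL = 17.95 mL total → factor 17.95/0.35 = 51.286
Step 2: 22-fold → factor 22
Step 3: 80 μL + 0.16 mL = 240 μL total → factor 240/80 = 3
Step 4: 85 μL + 5.1 mL = 5185 μL total → factor 5185/85 = 61
Dilution factor through solution 4 = 51.286 × 22 × 3 × 61 = 2.0648 × 10^5
[solution 4] = 6.00 mM / 2.0648 × 10^5 = 2.906 × 10^-5 mM = 29.1 nM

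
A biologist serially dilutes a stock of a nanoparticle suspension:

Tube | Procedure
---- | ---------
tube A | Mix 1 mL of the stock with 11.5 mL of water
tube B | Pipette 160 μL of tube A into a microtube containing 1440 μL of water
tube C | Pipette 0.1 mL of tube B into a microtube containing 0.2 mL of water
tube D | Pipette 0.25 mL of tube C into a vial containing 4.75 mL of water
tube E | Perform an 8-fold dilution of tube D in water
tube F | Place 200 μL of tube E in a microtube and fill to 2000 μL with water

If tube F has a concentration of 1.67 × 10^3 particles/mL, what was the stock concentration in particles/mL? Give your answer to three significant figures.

1.00 × 10^9 particles/mL

Step 1: 1 mL + 11.5 mL = 12.5 mL total → factor 12.5/1 = 12.5
Step 2: 160 μL + 1440 μL = 1600 μL total → factor 1600/160 = 10
Step 3: 0.1 mL + 0.2 mL = 0.3 mL total → factor 0.3/0.1 = 3
Step 4: 0.25 mL + 4.75 mL = 5 mL total → factor 5/0.25 = 20
Step 5: 8-fold → factor 8
Step 6: 200 μL brought to 2000 μL → factor 2000/200 = 10
Overall dilution factor = 12.5 × 10 × 3 × 20 × 8 × 10 = 6 × 10^5
Stock = 1.67 × 10^3 particles/mL × 6 × 10^5 = 1.00 × 10^9 particles/mL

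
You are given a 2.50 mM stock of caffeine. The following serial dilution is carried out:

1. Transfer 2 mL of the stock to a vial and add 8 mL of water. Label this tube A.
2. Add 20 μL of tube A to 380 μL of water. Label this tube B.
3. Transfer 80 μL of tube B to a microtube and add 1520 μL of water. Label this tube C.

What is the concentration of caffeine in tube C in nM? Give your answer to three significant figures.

1.25 × 10^3 nM

Step 1: 2 mL + 8 mL = 10 mL total → factor 10/2 = 5
Step 2: 20 μL + 380 μL = 400 μL total → factor 400/20 = 20
Step 3: 80 μL + 1520 μL = 1600 μL total → factor 1600/80 = 20
Overall dilution factor = 5 × 20 × 20 = 2000
Final = 2.50 mM / 2000 = 0.001250 mM = 1.25 × 10^3 nM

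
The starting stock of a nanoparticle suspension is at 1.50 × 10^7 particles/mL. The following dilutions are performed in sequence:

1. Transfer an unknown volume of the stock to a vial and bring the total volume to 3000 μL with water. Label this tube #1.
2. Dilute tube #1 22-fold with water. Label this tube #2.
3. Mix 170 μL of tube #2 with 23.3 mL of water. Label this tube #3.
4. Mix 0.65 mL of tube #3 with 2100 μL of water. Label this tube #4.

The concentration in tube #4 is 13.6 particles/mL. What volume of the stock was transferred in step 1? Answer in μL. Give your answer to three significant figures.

35.0 μL

Step 1: v brought to 3000 μL → factor = 3000 μL/v
Step 2: 22-fold → factor 22
Step 3: 170 μL + 23.3 mL = 23470 μL total → factor 23470/170 = 138.06
Step 4: 0.65 mL + 2100 μL = 2.75 mL total → factor 2.75/0.65 = 4.2308
Product of known-step factors = 12850
Overall factor = 1.50 × 10^7 particles/mL / (13.6 particles/mL) = 1.1029 × 10^6
Step-1 factor = 1.1029 × 10^6 / 12850 = 85.831
v = 3000 μL / 85.831 = 35.0 μL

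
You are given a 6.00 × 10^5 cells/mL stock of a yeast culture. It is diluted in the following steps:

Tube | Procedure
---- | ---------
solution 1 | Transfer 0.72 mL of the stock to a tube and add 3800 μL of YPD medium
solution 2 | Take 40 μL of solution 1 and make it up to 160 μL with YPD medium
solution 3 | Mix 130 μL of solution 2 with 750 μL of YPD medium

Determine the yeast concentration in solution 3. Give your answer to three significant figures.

3.53 × 10^3 cells/mL

Step 1: 0.72 mL + 3800 μL = 4.52 mL total → factor 4.52/0.72 = 6.2778
Step 2: 40 μL brought to 160 μL → factor 160/40 = 4
Step 3: 130 μL + 750 μL = 880 μL total → factor 880/130 = 6.7692
Overall dilution factor = 6.2778 × 4 × 6.7692 = 169.98
Final = 6.00 × 10^5 cells/mL / 169.98 = 3.53 × 10^3 cells/mL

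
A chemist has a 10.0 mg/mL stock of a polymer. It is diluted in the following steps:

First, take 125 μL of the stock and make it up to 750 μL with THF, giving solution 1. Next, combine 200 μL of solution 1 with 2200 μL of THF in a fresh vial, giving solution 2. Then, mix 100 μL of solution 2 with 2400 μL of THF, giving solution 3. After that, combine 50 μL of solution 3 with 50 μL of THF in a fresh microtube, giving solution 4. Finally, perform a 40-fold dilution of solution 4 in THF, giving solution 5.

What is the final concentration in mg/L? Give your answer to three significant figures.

Step 1: 125 μL brought to 750 μL → factor 750/125 = 6
Step 2: 200 μL + 2200 μL = 2400 μL total → factor 2400/200 = 12
Step 3: 100 μL + 2400 μL = 2500 μL total → factor 2500/100 = 25
Step 4: 50 μL + 50 μL = 100 μL total → factor 100/50 = 2
Step 5: 40-fold → factor 40
Overall dilution factor = 6 × 12 × 25 × 2 × 40 = 1.44 × 10^5
Final = 10.0 mg/mL / 1.44 × 10^5 = 6.944 × 10^-5 mg/mL = 0.0694 mg/L

0.0694 mg/L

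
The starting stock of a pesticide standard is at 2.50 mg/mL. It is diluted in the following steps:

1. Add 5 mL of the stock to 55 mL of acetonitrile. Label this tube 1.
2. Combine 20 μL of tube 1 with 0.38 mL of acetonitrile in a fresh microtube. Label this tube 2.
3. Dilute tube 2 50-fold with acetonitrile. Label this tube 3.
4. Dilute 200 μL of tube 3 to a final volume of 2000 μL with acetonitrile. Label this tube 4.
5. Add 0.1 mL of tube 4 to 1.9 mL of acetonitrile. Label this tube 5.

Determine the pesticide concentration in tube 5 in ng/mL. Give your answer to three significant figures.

Step 1: 5 mL + 55 mL = 60 mL total → factor 60/5 = 12
Step 2: 20 μL + 0.38 mL = 400 μL total → factor 400/20 = 20
Step 3: 50-fold → factor 50
Step 4: 200 μL brought to 2000 μL → factor 2000/200 = 10
Step 5: 0.1 mL + 1.9 mL = 2 mL total → factor 2/0.1 = 20
Overall dilution factor = 12 × 20 × 50 × 10 × 20 = 2.4 × 10^6
Final = 2.50 mg/mL / 2.4 × 10^6 = 1.042 × 10^-6 mg/mL = 1.04 ng/mL

1.04 ng/mL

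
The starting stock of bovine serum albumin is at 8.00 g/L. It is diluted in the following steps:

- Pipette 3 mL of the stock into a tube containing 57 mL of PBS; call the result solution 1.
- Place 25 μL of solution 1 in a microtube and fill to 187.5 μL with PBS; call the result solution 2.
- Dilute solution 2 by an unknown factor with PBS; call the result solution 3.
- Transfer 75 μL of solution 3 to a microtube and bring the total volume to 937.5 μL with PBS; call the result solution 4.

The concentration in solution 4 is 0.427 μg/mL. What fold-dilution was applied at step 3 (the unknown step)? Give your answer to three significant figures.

9.99-fold

Step 1: 3 mL + 57 mL = 60 mL total → factor 60/3 = 20
Step 2: 25 μL brought to 187.5 μL → factor 187.5/25 = 7.5
Step 3: unknown factor x
Step 4: 75 μL brought to 937.5 μL → factor 937.5/75 = 12.5
Product of known-step factors = 1875
Overall factor = 8.00 g/L / (0.427 μg/mL) = 18735
x = 18735 / 1875 = 9.99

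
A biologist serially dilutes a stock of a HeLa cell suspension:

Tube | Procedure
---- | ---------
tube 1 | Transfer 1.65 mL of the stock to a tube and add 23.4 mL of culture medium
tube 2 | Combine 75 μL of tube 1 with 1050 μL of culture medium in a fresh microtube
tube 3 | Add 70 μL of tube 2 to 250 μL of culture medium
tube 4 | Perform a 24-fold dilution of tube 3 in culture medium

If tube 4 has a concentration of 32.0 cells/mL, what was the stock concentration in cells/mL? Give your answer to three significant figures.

Step 1: 1.65 mL + 23.4 mL = 25.05 mL total → factor 25.05/1.65 = 15.182
Step 2: 75 μL + 1050 μL = 1125 μL total → factor 1125/75 = 15
Step 3: 70 μL + 250 μL = 320 μL total → factor 320/70 = 4.5714
Step 4: 24-fold → factor 24
Overall dilution factor = 15.182 × 15 × 4.5714 × 24 = 24985
Stock = 32.0 cells/mL × 24985 = 8.00 × 10^5 cells/mL

8.00 × 10^5 cells/mL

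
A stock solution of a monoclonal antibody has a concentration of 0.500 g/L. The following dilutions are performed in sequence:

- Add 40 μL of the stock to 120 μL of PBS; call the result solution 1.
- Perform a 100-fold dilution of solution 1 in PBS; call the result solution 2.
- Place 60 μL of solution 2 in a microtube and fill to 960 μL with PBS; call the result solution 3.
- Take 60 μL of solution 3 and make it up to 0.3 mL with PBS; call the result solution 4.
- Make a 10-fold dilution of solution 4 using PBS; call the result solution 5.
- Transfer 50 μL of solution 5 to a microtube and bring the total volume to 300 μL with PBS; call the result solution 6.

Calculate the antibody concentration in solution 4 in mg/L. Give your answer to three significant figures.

Step 1: 40 μL + 120 μL = 160 μL total → factor 160/40 = 4
Step 2: 100-fold → factor 100
Step 3: 60 μL brought to 960 μL → factor 960/60 = 16
Step 4: 60 μL brought to 0.3 mL → factor 300/60 = 5
Dilution factor through solution 4 = 4 × 100 × 16 × 5 = 32000
[solution 4] = 0.500 g/L / 32000 = 1.563 × 10^-5 g/L = 0.0156 mg/L

0.0156 mg/L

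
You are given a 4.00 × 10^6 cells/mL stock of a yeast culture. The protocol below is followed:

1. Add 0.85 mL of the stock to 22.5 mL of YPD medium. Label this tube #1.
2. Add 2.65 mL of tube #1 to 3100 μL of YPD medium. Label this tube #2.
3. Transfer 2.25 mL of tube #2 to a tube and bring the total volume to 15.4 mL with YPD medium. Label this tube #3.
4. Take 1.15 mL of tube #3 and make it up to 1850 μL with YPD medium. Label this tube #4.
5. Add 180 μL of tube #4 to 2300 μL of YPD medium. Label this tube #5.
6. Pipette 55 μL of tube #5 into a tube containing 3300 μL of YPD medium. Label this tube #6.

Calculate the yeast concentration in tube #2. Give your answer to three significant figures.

Step 1: 0.85 mL + 22.5 mL = 23.35 mL total → factor 23.35/0.85 = 27.471
Step 2: 2.65 mL + 3100 μL = 5.75 mL total → factor 5.75/2.65 = 2.1698
Dilution factor through tube #2 = 27.471 × 2.1698 = 59.606
[tube #2] = 4.00 × 10^6 cells/mL / 59.606 = 6.71 × 10^4 cells/mL

6.71 × 10^4 cells/mL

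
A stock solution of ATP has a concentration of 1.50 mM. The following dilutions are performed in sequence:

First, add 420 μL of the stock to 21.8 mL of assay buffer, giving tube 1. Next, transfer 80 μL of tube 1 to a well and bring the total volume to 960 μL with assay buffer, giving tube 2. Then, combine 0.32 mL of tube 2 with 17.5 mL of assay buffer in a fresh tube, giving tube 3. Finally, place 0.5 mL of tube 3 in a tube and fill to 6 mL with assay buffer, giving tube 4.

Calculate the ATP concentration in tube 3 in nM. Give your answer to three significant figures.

42.4 nM

Step 1: 420 μL + 21.8 mL = 22220 μL total → factor 22220/420 = 52.905
Step 2: 80 μL brought to 960 μL → factor 960/80 = 12
Step 3: 0.32 mL + 17.5 mL = 17.82 mL total → factor 17.82/0.32 = 55.688
Dilution factor through tube 3 = 52.905 × 12 × 55.688 = 35354
[tube 3] = 1.50 mM / 35354 = 4.243 × 10^-5 mM = 42.4 nM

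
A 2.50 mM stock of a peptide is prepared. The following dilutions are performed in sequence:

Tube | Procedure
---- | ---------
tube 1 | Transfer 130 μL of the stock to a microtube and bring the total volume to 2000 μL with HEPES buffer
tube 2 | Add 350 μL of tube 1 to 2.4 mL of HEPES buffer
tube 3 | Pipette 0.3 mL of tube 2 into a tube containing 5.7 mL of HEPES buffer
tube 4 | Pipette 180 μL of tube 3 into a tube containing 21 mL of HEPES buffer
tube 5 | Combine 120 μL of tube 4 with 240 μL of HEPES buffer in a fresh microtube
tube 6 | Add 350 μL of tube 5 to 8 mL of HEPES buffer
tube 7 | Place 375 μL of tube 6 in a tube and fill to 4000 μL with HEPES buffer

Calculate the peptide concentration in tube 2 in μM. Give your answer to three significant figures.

20.7 μM

Step 1: 130 μL brought to 2000 μL → factor 2000/130 = 15.385
Step 2: 350 μL + 2.4 mL = 2750 μL total → factor 2750/350 = 7.8571
Dilution factor through tube 2 = 15.385 × 7.8571 = 120.88
[tube 2] = 2.50 mM / 120.88 = 0.02068 mM = 20.7 μM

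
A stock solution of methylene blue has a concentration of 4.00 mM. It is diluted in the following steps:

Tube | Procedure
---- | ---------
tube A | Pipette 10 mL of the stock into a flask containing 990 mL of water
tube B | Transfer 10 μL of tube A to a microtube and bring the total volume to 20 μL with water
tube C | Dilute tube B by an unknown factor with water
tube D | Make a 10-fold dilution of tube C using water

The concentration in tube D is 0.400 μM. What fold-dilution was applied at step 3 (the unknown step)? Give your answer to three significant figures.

5.00-fold

Step 1: 10 mL + 990 mL = 1000 mL total → factor 1000/10 = 100
Step 2: 10 μL brought to 20 μL → factor 20/10 = 2
Step 3: unknown factor x
Step 4: 10-fold → factor 10
Product of known-step factors = 2000
Overall factor = 4.00 mM / (0.400 μM) = 10000
x = 10000 / 2000 = 5.00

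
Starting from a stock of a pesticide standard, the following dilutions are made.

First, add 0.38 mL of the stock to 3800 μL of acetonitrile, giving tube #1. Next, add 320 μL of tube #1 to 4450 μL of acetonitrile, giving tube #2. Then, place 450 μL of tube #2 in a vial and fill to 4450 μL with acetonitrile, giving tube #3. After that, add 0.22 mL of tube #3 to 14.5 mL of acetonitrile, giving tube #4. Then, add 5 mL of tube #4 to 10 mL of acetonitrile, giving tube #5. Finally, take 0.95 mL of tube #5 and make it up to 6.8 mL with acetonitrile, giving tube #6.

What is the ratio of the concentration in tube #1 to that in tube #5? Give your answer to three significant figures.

Step 1: 0.38 mL + 3800 μL = 4.18 mL total → factor 4.18/0.38 = 11
Step 2: 320 μL + 4450 μL = 4770 μL total → factor 4770/320 = 14.906
Step 3: 450 μL brought to 4450 μL → factor 4450/450 = 9.8889
Step 4: 0.22 mL + 14.5 mL = 14.72 mL total → factor 14.72/0.22 = 66.909
Step 5: 5 mL + 10 mL = 15 mL total → factor 15/5 = 3
Dilution factor to tube #1 = 11; to tube #5 = 3.2547 × 10^5
[tube #1]/[tube #5] = (factor to tube #5)/(factor to tube #1) = 3.2547 × 10^5/11 = 2.96 × 10^4

2.96 × 10^4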